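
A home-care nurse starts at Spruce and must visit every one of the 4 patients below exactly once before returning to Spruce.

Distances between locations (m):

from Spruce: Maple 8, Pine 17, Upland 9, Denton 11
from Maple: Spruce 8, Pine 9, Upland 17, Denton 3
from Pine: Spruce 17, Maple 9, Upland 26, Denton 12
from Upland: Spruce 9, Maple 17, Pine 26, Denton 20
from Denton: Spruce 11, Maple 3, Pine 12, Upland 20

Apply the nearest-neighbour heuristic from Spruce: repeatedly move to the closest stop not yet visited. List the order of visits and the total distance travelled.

58 m along Spruce → Maple → Denton → Pine → Upland → Spruce.

From Spruce: distances to unvisited — Maple=8, Upland=9, Denton=11, Pine=17. Nearest is Maple (8).
From Maple: distances to unvisited — Denton=3, Pine=9, Upland=17. Nearest is Denton (3).
From Denton: distances to unvisited — Pine=12, Upland=20. Nearest is Pine (12).
From Pine: distances to unvisited — Upland=26. Nearest is Upland (26).
Return Upland→Spruce: 9.
Total = 8 + 3 + 12 + 26 + 9 = 58.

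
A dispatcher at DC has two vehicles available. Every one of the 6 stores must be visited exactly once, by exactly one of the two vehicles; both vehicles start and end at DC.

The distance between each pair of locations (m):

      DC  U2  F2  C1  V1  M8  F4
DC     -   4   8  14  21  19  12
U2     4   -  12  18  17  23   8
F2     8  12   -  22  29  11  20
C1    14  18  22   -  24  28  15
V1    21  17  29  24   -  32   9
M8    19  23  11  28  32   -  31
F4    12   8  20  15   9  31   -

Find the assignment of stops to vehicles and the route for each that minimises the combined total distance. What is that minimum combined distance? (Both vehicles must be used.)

97 m — the smallest possible combined total.

There are 2^5 − 1 = 31 ways to divide the 6 stops into two non-empty groups. For each, the best each vehicle can do is its own shortest tour through its group:
  {U2} + {F2, C1, V1, M8, F4}: 8 + 89 = 97
  {F2} + {U2, C1, V1, M8, F4}: 16 + 92 = 108
  {U2, F2} + {C1, V1, M8, F4}: 24 + 89 = 113
  {C1} + {U2, F2, V1, M8, F4}: 28 + 72 = 100
  {U2, C1} + {F2, V1, M8, F4}: 36 + 72 = 108
  {F2, C1} + {U2, V1, M8, F4}: 44 + 72 = 116
  … (31 splits in total)
Best: vehicle 1 DC → U2 → DC = 8; vehicle 2 DC → F2 → M8 → V1 → F4 → C1 → DC = 89; combined 97.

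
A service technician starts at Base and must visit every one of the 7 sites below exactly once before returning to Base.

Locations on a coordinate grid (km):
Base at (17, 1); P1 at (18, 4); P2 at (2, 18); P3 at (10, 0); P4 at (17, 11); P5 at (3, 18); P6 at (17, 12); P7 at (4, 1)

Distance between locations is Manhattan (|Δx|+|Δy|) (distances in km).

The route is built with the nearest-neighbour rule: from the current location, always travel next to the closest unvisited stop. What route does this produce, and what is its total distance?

90 km along Base → P1 → P4 → P6 → P3 → P7 → P5 → P2 → Base.

Base → [P1:4 / P3:8 / P4:10 / P6:11 / P7:13 / P5:31 / P2:32] → P1 (4)
P1 → [P4:8 / P6:9 / P3:12 / P7:17 / P5:29 / P2:30] → P4 (8)
P4 → [P6:1 / P3:18 / P5:21 / P2:22 / P7:23] → P6 (1)
P6 → [P3:19 / P5:20 / P2:21 / P7:24] → P3 (19)
P3 → [P7:7 / P5:25 / P2:26] → P7 (7)
P7 → [P5:18 / P2:19] → P5 (18)
P5 → [P2:1] → P2 (1)
Return P2→Base: 32.
Total = 4 + 8 + 1 + 19 + 7 + 18 + 1 + 32 = 90.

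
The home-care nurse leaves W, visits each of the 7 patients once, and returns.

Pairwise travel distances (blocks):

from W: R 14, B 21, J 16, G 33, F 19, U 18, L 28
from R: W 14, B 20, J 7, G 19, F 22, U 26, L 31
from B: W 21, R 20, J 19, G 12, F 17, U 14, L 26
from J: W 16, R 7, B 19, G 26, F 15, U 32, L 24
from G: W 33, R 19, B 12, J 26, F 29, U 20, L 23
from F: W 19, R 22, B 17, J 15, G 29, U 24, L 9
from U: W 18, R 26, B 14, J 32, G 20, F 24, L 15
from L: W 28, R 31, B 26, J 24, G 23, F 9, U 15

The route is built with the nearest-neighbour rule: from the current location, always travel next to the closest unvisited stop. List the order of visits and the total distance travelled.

From W: distances to unvisited — R=14, J=16, U=18, F=19, B=21, L=28, G=33. Nearest is R (14).
From R: distances to unvisited — J=7, G=19, B=20, F=22, U=26, L=31. Nearest is J (7).
From J: distances to unvisited — F=15, B=19, L=24, G=26, U=32. Nearest is F (15).
From F: distances to unvisited — L=9, B=17, U=24, G=29. Nearest is L (9).
From L: distances to unvisited — U=15, G=23, B=26. Nearest is U (15).
From U: distances to unvisited — B=14, G=20. Nearest is B (14).
From B: distances to unvisited — G=12. Nearest is G (12).
Return G→W: 33.
Total = 14 + 7 + 15 + 9 + 15 + 14 + 12 + 33 = 119.

Nearest-neighbour total = 119 blocks; route W → R → J → F → L → U → B → G → W.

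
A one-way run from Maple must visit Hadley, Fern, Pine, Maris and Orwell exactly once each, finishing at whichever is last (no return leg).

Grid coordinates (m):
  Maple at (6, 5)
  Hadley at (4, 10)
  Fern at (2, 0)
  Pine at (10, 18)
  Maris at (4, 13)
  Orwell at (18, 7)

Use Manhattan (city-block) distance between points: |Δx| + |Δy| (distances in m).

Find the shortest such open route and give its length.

Minimum one-way distance = 54 m.

There are 5! = 120 possible orderings.
Maple→Hadley→Fern→Pine→Maris→Orwell: 7+12+26+11+20 = 76
Maple→Hadley→Fern→Pine→Orwell→Maris: 7+12+26+19+20 = 84
Maple→Hadley→Fern→Maris→Pine→Orwell: 7+12+15+11+19 = 64
Maple→Hadley→Fern→Maris→Orwell→Pine: 7+12+15+20+19 = 73
Maple→Hadley→Fern→Orwell→Pine→Maris: 7+12+23+19+11 = 72
Maple→Hadley→Fern→Orwell→Maris→Pine: 7+12+23+20+11 = 73
Maple→Hadley→Pine→Fern→Maris→Orwell: 7+14+26+15+20 = 82
Maple→Hadley→Pine→Fern→Orwell→Maris: 7+14+26+23+20 = 90
Maple→Hadley→Pine→Maris→Fern→Orwell: 7+14+11+15+23 = 70
Maple→Hadley→Pine→Maris→Orwell→Fern: 7+14+11+20+23 = 75
Maple→Hadley→Pine→Orwell→Fern→Maris: 7+14+19+23+15 = 78
Maple→Hadley→Pine→Orwell→Maris→Fern: 7+14+19+20+15 = 75
Maple→Hadley→Maris→Fern→Pine→Orwell: 7+3+15+26+19 = 70
Maple→Hadley→Maris→Fern→Orwell→Pine: 7+3+15+23+19 = 67
… (106 more)
Maple→Fern→Hadley→Maris→Pine→Orwell: 9+12+3+11+19 = 54  ← best
The minimum is 54.
One shortest path: Maple → Fern → Hadley → Maris → Pine → Orwell.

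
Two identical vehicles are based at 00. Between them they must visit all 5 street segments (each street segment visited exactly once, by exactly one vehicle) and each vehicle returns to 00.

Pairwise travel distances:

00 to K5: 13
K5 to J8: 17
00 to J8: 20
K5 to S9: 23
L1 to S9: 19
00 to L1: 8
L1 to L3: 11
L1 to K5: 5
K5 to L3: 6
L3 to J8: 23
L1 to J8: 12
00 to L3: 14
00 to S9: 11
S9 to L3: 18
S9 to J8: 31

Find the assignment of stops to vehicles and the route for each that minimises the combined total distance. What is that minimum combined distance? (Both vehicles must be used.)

79 — the smallest possible combined total.

Check every non-empty split of the stops between the two vehicles; for each half take its own optimal tour:
  {L1} + {K5, S9, L3, J8}: 16 + 72 = 88
  {K5} + {L1, S9, L3, J8}: 26 + 72 = 98
  {L1, K5} + {S9, L3, J8}: 26 + 72 = 98
  {S9} + {L1, K5, L3, J8}: 22 + 57 = 79
  {L1, S9} + {K5, L3, J8}: 38 + 57 = 95
  {K5, S9} + {L1, L3, J8}: 47 + 57 = 104
  … (15 splits in total)
Best: vehicle 1 00 → S9 → 00 = 22; vehicle 2 00 → L1 → J8 → K5 → L3 → 00 = 57; combined 79.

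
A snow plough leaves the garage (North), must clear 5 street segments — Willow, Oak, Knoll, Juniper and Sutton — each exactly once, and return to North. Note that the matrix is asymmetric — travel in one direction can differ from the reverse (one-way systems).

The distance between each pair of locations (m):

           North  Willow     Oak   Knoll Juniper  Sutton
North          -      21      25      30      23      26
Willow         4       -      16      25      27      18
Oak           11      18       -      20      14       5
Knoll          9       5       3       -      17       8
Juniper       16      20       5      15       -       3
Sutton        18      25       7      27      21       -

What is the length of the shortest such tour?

Minimum total distance: 62 m.

North→Willow→Oak→Knoll→Juniper→Sutton→North: 21+16+20+17+3+18 = 95
North→Willow→Oak→Knoll→Sutton→Juniper→North: 21+16+20+8+21+16 = 102
North→Willow→Oak→Juniper→Knoll→Sutton→North: 21+16+14+15+8+18 = 92
North→Willow→Oak→Juniper→Sutton→Knoll→North: 21+16+14+3+27+9 = 90
North→Willow→Oak→Sutton→Knoll→Juniper→North: 21+16+5+27+17+16 = 102
North→Willow→Oak→Sutton→Juniper→Knoll→North: 21+16+5+21+15+9 = 87
North→Willow→Knoll→Oak→Juniper→Sutton→North: 21+25+3+14+3+18 = 84
North→Willow→Knoll→Oak→Sutton→Juniper→North: 21+25+3+5+21+16 = 91
North→Willow→Knoll→Juniper→Oak→Sutton→North: 21+25+17+5+5+18 = 91
North→Willow→Knoll→Juniper→Sutton→Oak→North: 21+25+17+3+7+11 = 84
North→Willow→Knoll→Sutton→Oak→Juniper→North: 21+25+8+7+14+16 = 91
North→Willow→Knoll→Sutton→Juniper→Oak→North: 21+25+8+21+5+11 = 91
North→Willow→Juniper→Oak→Knoll→Sutton→North: 21+27+5+20+8+18 = 99
North→Willow→Juniper→Oak→Sutton→Knoll→North: 21+27+5+5+27+9 = 94
… (106 more)
North→Juniper→Sutton→Oak→Knoll→Willow→North: 23+3+7+20+5+4 = 62  ← best
The minimum is 62.
One optimal route: North → Juniper → Sutton → Oak → Knoll → Willow → North.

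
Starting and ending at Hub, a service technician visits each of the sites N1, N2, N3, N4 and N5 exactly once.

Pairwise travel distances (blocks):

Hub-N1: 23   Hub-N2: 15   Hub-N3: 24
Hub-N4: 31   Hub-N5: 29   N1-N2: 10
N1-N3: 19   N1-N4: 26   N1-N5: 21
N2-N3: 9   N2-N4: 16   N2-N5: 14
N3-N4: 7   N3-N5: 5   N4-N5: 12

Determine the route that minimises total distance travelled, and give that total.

Shortest round trip = 87 blocks.

With 5 stops there are 5!/2 = 60 distinct round trips (a route and its reverse cost the same).
Hub → N1 → N2 → N3 → N4 → N5 → Hub: 23+10+9+7+12+29 = 90
Hub → N1 → N2 → N3 → N5 → N4 → Hub: 23+10+9+5+12+31 = 90
Hub → N1 → N2 → N4 → N3 → N5 → Hub: 23+10+16+7+5+29 = 90
Hub → N1 → N2 → N4 → N5 → N3 → Hub: 23+10+16+12+5+24 = 90
Hub → N1 → N2 → N5 → N3 → N4 → Hub: 23+10+14+5+7+31 = 90
Hub → N1 → N2 → N5 → N4 → N3 → Hub: 23+10+14+12+7+24 = 90
Hub → N1 → N3 → N2 → N4 → N5 → Hub: 23+19+9+16+12+29 = 108
Hub → N1 → N3 → N2 → N5 → N4 → Hub: 23+19+9+14+12+31 = 108
Hub → N1 → N3 → N4 → N2 → N5 → Hub: 23+19+7+16+14+29 = 108
Hub → N1 → N3 → N4 → N5 → N2 → Hub: 23+19+7+12+14+15 = 90
Hub → N1 → N3 → N5 → N2 → N4 → Hub: 23+19+5+14+16+31 = 108
Hub → N1 → N3 → N5 → N4 → N2 → Hub: 23+19+5+12+16+15 = 90
Hub → N1 → N4 → N2 → N3 → N5 → Hub: 23+26+16+9+5+29 = 108
Hub → N1 → N4 → N2 → N5 → N3 → Hub: 23+26+16+14+5+24 = 108
… (46 more)
Hub → N1 → N5 → N3 → N4 → N2 → Hub: 23+21+5+7+16+15 = 87  ← best
The minimum is 87.
One optimal route: Hub → N1 → N5 → N3 → N4 → N2 → Hub (or its reverse).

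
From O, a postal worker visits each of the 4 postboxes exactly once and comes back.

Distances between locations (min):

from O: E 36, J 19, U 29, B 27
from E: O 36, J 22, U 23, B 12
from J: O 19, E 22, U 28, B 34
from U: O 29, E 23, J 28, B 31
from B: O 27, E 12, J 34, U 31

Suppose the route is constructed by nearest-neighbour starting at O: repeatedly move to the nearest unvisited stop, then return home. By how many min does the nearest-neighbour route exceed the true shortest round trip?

The nearest-neighbour route is 4 min longer than optimal.

From O: J=19, B=27, U=29, E=36 → choose J (19).
From J: E=22, U=28, B=34 → choose E (22).
From E: B=12, U=23 → choose B (12).
From B: U=31 → choose U (31).
NN route O → J → E → B → U → O costs 113.
Optimal: O → J → U → E → B → O costs 109 (by enumerating all 12 distinct tours).
Excess = 113 − 109 = 4.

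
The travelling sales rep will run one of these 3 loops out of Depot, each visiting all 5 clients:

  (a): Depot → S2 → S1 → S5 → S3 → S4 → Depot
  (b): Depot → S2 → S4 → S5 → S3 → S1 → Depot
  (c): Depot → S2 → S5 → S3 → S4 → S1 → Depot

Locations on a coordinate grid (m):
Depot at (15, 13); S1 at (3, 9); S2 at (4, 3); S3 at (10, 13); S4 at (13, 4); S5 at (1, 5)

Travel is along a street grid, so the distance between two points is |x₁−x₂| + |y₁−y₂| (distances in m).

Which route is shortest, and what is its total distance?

(a): 21 + 7 + 6 + 17 + 12 + 11 = 74
(b): 21 + 10 + 13 + 17 + 11 + 16 = 88
(c): 21 + 5 + 17 + 12 + 15 + 16 = 86

Shortest is (a), total 74 m.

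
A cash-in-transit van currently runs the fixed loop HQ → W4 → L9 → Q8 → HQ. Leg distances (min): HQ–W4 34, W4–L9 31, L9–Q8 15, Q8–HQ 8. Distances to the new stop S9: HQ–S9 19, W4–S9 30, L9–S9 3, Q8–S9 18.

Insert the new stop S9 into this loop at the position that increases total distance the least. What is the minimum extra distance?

Adding 2 min by placing S9 on the W4–L9 leg.

Insertion cost between consecutive stops i–j is d(i,S9) + d(S9,j) − d(i,j):
  between HQ and W4: 19 + 30 − 34 = 15
  between W4 and L9: 30 + 3 − 31 = 2
  between L9 and Q8: 3 + 18 − 15 = 6
  between Q8 and HQ: 18 + 19 − 8 = 29
Cheapest insertion is between W4 and L9, adding 2.
New total = 88 + 2 = 90.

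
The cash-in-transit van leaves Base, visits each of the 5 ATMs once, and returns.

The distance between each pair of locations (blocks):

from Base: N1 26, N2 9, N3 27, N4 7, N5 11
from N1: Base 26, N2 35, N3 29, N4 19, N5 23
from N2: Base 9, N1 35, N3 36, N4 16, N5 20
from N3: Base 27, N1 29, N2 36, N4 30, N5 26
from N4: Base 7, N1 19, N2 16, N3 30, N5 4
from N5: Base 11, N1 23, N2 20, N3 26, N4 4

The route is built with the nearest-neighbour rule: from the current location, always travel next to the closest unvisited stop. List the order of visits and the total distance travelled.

At Base the remaining stops are N4 7, N2 9, N5 11, N1 26, N3 27; go to N4.
At N4 the remaining stops are N5 4, N2 16, N1 19, N3 30; go to N5.
At N5 the remaining stops are N2 20, N1 23, N3 26; go to N2.
At N2 the remaining stops are N1 35, N3 36; go to N1.
At N1 the remaining stops are N3 29; go to N3.
Return N3→Base: 27.
Total = 7 + 4 + 20 + 35 + 29 + 27 = 122.

Nearest-neighbour total = 122 blocks; route Base → N4 → N5 → N2 → N1 → N3 → Base.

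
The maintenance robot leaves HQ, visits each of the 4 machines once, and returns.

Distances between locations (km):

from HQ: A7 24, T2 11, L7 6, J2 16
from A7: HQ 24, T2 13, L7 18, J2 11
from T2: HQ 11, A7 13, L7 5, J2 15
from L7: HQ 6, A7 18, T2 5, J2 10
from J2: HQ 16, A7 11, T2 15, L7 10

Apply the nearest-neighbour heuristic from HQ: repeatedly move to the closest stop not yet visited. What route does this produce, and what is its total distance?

From HQ: distances to unvisited — L7=6, T2=11, J2=16, A7=24. Nearest is L7 (6).
From L7: distances to unvisited — T2=5, J2=10, A7=18. Nearest is T2 (5).
From T2: distances to unvisited — A7=13, J2=15. Nearest is A7 (13).
From A7: distances to unvisited — J2=11. Nearest is J2 (11).
Return J2→HQ: 16.
Total = 6 + 5 + 13 + 11 + 16 = 51.

Total distance 51 km via the nearest-neighbour route HQ → L7 → T2 → A7 → J2 → HQ.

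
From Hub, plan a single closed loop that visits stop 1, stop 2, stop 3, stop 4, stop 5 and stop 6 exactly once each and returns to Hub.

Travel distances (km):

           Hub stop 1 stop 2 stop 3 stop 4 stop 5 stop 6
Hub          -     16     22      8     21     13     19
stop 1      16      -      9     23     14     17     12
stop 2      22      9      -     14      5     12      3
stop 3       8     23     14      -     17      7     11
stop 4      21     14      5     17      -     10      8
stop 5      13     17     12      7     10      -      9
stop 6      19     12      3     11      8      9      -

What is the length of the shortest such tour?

61 km — the shortest possible round trip.

There are 360 distinct closed tours to check (reversals are equivalent).
Hub-stop 1-stop 2-stop 3-stop 4-stop 5-stop 6-Hub: 16+9+14+17+10+9+19 = 94
Hub-stop 1-stop 2-stop 3-stop 4-stop 6-stop 5-Hub: 16+9+14+17+8+9+13 = 86
Hub-stop 1-stop 2-stop 3-stop 5-stop 4-stop 6-Hub: 16+9+14+7+10+8+19 = 83
Hub-stop 1-stop 2-stop 3-stop 5-stop 6-stop 4-Hub: 16+9+14+7+9+8+21 = 84
Hub-stop 1-stop 2-stop 3-stop 6-stop 4-stop 5-Hub: 16+9+14+11+8+10+13 = 81
Hub-stop 1-stop 2-stop 3-stop 6-stop 5-stop 4-Hub: 16+9+14+11+9+10+21 = 90
Hub-stop 1-stop 2-stop 4-stop 3-stop 5-stop 6-Hub: 16+9+5+17+7+9+19 = 82
Hub-stop 1-stop 2-stop 4-stop 3-stop 6-stop 5-Hub: 16+9+5+17+11+9+13 = 80
… (352 more)
Hub-stop 1-stop 2-stop 6-stop 4-stop 5-stop 3-Hub: 16+9+3+8+10+7+8 = 61  ← best
The minimum is 61.
One optimal route: Hub → stop 1 → stop 2 → stop 6 → stop 4 → stop 5 → stop 3 → Hub (or its reverse).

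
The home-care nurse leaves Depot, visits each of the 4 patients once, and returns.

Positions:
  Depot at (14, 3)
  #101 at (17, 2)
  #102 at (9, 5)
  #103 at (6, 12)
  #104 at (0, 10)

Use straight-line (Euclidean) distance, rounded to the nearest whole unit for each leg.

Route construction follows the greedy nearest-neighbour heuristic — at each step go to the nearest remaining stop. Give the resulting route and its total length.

Depot → [#101:3 / #102:5 / #103:12 / #104:16] → #101 (3)
#101 → [#102:9 / #103:15 / #104:19] → #102 (9)
#102 → [#103:8 / #104:10] → #103 (8)
#103 → [#104:6] → #104 (6)
Return #104→Depot: 16.
Total = 3 + 9 + 8 + 6 + 16 = 42.

42 along Depot → #101 → #102 → #103 → #104 → Depot.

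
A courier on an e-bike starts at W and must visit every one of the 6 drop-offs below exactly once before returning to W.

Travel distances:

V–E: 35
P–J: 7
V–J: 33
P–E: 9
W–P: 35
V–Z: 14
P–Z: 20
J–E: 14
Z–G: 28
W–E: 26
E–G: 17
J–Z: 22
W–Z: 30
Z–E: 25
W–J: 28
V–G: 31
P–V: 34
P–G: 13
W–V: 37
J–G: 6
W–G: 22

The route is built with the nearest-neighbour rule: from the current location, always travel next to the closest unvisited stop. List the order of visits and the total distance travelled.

At W the remaining stops are G 22, E 26, J 28, Z 30, P 35, V 37; go to G.
At G the remaining stops are J 6, P 13, E 17, Z 28, V 31; go to J.
At J the remaining stops are P 7, E 14, Z 22, V 33; go to P.
At P the remaining stops are E 9, Z 20, V 34; go to E.
At E the remaining stops are Z 25, V 35; go to Z.
At Z the remaining stops are V 14; go to V.
Return V→W: 37.
Total = 22 + 6 + 7 + 9 + 25 + 14 + 37 = 120.

120 along W → G → J → P → E → Z → V → W.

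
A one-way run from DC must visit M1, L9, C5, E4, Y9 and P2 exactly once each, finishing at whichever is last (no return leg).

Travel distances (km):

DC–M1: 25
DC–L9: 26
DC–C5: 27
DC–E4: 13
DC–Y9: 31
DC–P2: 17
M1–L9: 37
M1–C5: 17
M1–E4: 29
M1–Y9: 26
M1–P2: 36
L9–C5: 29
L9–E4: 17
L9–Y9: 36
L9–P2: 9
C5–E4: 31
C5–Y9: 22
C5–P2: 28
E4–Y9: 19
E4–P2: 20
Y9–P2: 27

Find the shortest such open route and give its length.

101 km — the minimum one-way total.

There are 6! = 720 possible orderings.
DC→M1→L9→C5→E4→Y9→P2: 25+37+29+31+19+27 = 168
DC→M1→L9→C5→E4→P2→Y9: 25+37+29+31+20+27 = 169
DC→M1→L9→C5→Y9→E4→P2: 25+37+29+22+19+20 = 152
DC→M1→L9→C5→Y9→P2→E4: 25+37+29+22+27+20 = 160
DC→M1→L9→C5→P2→E4→Y9: 25+37+29+28+20+19 = 158
DC→M1→L9→C5→P2→Y9→E4: 25+37+29+28+27+19 = 165
DC→M1→L9→E4→C5→Y9→P2: 25+37+17+31+22+27 = 159
DC→M1→L9→E4→C5→P2→Y9: 25+37+17+31+28+27 = 165
… (712 more)
DC→P2→L9→E4→Y9→C5→M1: 17+9+17+19+22+17 = 101  ← best
The minimum is 101.
One shortest path: DC → P2 → L9 → E4 → Y9 → C5 → M1.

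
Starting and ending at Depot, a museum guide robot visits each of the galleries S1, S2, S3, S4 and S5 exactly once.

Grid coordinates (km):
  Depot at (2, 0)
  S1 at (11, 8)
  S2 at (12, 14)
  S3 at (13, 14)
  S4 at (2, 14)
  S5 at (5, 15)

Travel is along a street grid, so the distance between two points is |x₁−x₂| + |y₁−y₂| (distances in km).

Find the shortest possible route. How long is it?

52 km — the shortest possible round trip.

With 5 stops there are 5!/2 = 60 distinct round trips (a route and its reverse cost the same).
Depot-S1-S2-S3-S4-S5-Depot: 17+7+1+11+4+18 = 58
Depot-S1-S2-S3-S5-S4-Depot: 17+7+1+9+4+14 = 52
Depot-S1-S2-S4-S3-S5-Depot: 17+7+10+11+9+18 = 72
Depot-S1-S2-S4-S5-S3-Depot: 17+7+10+4+9+25 = 72
Depot-S1-S2-S5-S3-S4-Depot: 17+7+8+9+11+14 = 66
Depot-S1-S2-S5-S4-S3-Depot: 17+7+8+4+11+25 = 72
Depot-S1-S3-S2-S4-S5-Depot: 17+8+1+10+4+18 = 58
Depot-S1-S3-S2-S5-S4-Depot: 17+8+1+8+4+14 = 52
Depot-S1-S3-S4-S2-S5-Depot: 17+8+11+10+8+18 = 72
Depot-S1-S3-S4-S5-S2-Depot: 17+8+11+4+8+24 = 72
Depot-S1-S3-S5-S2-S4-Depot: 17+8+9+8+10+14 = 66
Depot-S1-S3-S5-S4-S2-Depot: 17+8+9+4+10+24 = 72
Depot-S1-S4-S2-S3-S5-Depot: 17+15+10+1+9+18 = 70
Depot-S1-S4-S2-S5-S3-Depot: 17+15+10+8+9+25 = 84
… (46 more)
The minimum is 52.
One optimal route: Depot → S1 → S2 → S3 → S5 → S4 → Depot (or its reverse).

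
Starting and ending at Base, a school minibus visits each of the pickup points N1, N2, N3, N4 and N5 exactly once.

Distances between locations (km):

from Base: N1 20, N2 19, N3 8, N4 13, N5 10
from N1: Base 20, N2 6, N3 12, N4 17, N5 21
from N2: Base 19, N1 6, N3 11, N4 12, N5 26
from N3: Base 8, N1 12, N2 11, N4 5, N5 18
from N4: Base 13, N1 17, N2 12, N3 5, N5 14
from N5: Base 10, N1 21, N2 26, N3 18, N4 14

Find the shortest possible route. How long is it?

62 km — the shortest possible round trip.

Base→N1→N2→N3→N4→N5→Base: 20+6+11+5+14+10 = 66
Base→N1→N2→N3→N5→N4→Base: 20+6+11+18+14+13 = 82
Base→N1→N2→N4→N3→N5→Base: 20+6+12+5+18+10 = 71
Base→N1→N2→N4→N5→N3→Base: 20+6+12+14+18+8 = 78
Base→N1→N2→N5→N3→N4→Base: 20+6+26+18+5+13 = 88
Base→N1→N2→N5→N4→N3→Base: 20+6+26+14+5+8 = 79
Base→N1→N3→N2→N4→N5→Base: 20+12+11+12+14+10 = 79
Base→N1→N3→N2→N5→N4→Base: 20+12+11+26+14+13 = 96
Base→N1→N3→N4→N2→N5→Base: 20+12+5+12+26+10 = 85
Base→N1→N3→N4→N5→N2→Base: 20+12+5+14+26+19 = 96
Base→N1→N3→N5→N2→N4→Base: 20+12+18+26+12+13 = 101
Base→N1→N3→N5→N4→N2→Base: 20+12+18+14+12+19 = 95
Base→N1→N4→N2→N3→N5→Base: 20+17+12+11+18+10 = 88
Base→N1→N4→N2→N5→N3→Base: 20+17+12+26+18+8 = 101
… (46 more)
Base→N3→N1→N2→N4→N5→Base: 8+12+6+12+14+10 = 62  ← best
The minimum is 62.
One optimal route: Base → N3 → N1 → N2 → N4 → N5 → Base (or its reverse).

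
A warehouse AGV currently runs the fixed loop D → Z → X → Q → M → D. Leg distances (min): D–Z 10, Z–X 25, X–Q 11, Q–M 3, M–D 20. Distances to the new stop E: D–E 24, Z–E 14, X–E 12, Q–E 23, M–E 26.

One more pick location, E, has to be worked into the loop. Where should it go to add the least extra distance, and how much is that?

Minimum extra distance: 1 min, inserting E between Z and X.

Insertion cost between consecutive stops i–j is d(i,E) + d(E,j) − d(i,j):
  between D and Z: 24 + 14 − 10 = 28
  between Z and X: 14 + 12 − 25 = 1
  between X and Q: 12 + 23 − 11 = 24
  between Q and M: 23 + 26 − 3 = 46
  between M and D: 26 + 24 − 20 = 30
Cheapest insertion is between Z and X, adding 1.
New total = 69 + 1 = 70.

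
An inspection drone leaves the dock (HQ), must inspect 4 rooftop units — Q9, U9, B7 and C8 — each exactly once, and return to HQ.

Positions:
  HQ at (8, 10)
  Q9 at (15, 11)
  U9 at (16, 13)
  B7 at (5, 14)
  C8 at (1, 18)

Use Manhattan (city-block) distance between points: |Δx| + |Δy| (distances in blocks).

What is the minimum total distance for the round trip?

Minimum total distance: 46 blocks.

There are 12 distinct closed tours to check (reversals are equivalent).
HQ → Q9 → U9 → B7 → C8 → HQ: 8+3+12+8+15 = 46
HQ → Q9 → U9 → C8 → B7 → HQ: 8+3+20+8+7 = 46
HQ → Q9 → B7 → U9 → C8 → HQ: 8+13+12+20+15 = 68
HQ → Q9 → B7 → C8 → U9 → HQ: 8+13+8+20+11 = 60
HQ → Q9 → C8 → U9 → B7 → HQ: 8+21+20+12+7 = 68
HQ → Q9 → C8 → B7 → U9 → HQ: 8+21+8+12+11 = 60
HQ → U9 → Q9 → B7 → C8 → HQ: 11+3+13+8+15 = 50
HQ → U9 → Q9 → C8 → B7 → HQ: 11+3+21+8+7 = 50
HQ → U9 → B7 → Q9 → C8 → HQ: 11+12+13+21+15 = 72
HQ → U9 → C8 → Q9 → B7 → HQ: 11+20+21+13+7 = 72
HQ → B7 → Q9 → U9 → C8 → HQ: 7+13+3+20+15 = 58
HQ → B7 → U9 → Q9 → C8 → HQ: 7+12+3+21+15 = 58
The minimum is 46.
One optimal route: HQ → Q9 → U9 → B7 → C8 → HQ (or its reverse).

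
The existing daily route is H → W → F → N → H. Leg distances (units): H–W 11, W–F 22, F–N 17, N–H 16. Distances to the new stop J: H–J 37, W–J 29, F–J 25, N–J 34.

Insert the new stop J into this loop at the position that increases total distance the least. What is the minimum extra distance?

Insertion cost between consecutive stops i–j is d(i,J) + d(J,j) − d(i,j):
  between H and W: 37 + 29 − 11 = 55
  between W and F: 29 + 25 − 22 = 32
  between F and N: 25 + 34 − 17 = 42
  between N and H: 34 + 37 − 16 = 55
Cheapest insertion is between W and F, adding 32.
New total = 66 + 32 = 98.

Adding 32 by placing J on the W–F leg.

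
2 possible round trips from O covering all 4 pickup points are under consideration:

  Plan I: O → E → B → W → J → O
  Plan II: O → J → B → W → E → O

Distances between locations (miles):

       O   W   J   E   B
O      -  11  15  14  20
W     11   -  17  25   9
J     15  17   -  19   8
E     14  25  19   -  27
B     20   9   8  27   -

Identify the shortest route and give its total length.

Plan I: 14 + 27 + 9 + 17 + 15 = 82
Plan II: 15 + 8 + 9 + 25 + 14 = 71

71 miles — Plan II is the shortest.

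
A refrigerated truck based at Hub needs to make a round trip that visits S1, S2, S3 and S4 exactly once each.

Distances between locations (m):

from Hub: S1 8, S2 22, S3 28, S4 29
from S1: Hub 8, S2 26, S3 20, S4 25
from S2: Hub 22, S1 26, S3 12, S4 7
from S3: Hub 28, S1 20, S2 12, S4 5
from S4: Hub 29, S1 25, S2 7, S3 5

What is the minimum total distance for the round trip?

Shortest round trip = 62 m.

There are 12 distinct closed tours to check (reversals are equivalent).
Hub→S1→S2→S3→S4→Hub: 8+26+12+5+29 = 80
Hub→S1→S2→S4→S3→Hub: 8+26+7+5+28 = 74
Hub→S1→S3→S2→S4→Hub: 8+20+12+7+29 = 76
Hub→S1→S3→S4→S2→Hub: 8+20+5+7+22 = 62
Hub→S1→S4→S2→S3→Hub: 8+25+7+12+28 = 80
Hub→S1→S4→S3→S2→Hub: 8+25+5+12+22 = 72
Hub→S2→S1→S3→S4→Hub: 22+26+20+5+29 = 102
Hub→S2→S1→S4→S3→Hub: 22+26+25+5+28 = 106
Hub→S2→S3→S1→S4→Hub: 22+12+20+25+29 = 108
Hub→S2→S4→S1→S3→Hub: 22+7+25+20+28 = 102
Hub→S3→S1→S2→S4→Hub: 28+20+26+7+29 = 110
Hub→S3→S2→S1→S4→Hub: 28+12+26+25+29 = 120
The minimum is 62.
One optimal route: Hub → S1 → S3 → S4 → S2 → Hub (or its reverse).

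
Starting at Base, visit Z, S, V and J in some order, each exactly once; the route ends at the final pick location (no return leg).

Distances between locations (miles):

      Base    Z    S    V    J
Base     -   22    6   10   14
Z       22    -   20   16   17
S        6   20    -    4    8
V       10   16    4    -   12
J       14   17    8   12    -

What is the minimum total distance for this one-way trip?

There are 4! = 24 possible orderings.
Base→Z→S→V→J: 22+20+4+12 = 58
Base→Z→S→J→V: 22+20+8+12 = 62
Base→Z→V→S→J: 22+16+4+8 = 50
Base→Z→V→J→S: 22+16+12+8 = 58
Base→Z→J→S→V: 22+17+8+4 = 51
Base→Z→J→V→S: 22+17+12+4 = 55
Base→S→Z→V→J: 6+20+16+12 = 54
Base→S→Z→J→V: 6+20+17+12 = 55
Base→S→V→Z→J: 6+4+16+17 = 43
Base→S→V→J→Z: 6+4+12+17 = 39
Base→S→J→Z→V: 6+8+17+16 = 47
Base→S→J→V→Z: 6+8+12+16 = 42
Base→V→Z→S→J: 10+16+20+8 = 54
Base→V→Z→J→S: 10+16+17+8 = 51
… (10 more)
The minimum is 39.
One shortest path: Base → S → V → J → Z.

39 miles — the minimum one-way total.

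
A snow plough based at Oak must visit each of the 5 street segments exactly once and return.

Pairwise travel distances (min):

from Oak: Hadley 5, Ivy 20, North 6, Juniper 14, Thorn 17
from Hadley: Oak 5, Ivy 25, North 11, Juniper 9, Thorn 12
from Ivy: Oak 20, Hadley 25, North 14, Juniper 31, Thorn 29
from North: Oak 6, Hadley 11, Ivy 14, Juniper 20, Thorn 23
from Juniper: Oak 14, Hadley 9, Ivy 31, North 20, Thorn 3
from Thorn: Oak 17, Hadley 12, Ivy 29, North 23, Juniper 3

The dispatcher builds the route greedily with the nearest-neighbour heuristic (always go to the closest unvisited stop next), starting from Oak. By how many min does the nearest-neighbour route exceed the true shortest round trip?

Excess over optimum: 8 min.

Oak: Hadley=5, North=6, Juniper=14, Thorn=17, Ivy=20 ⇒ Hadley
Hadley: Juniper=9, North=11, Thorn=12, Ivy=25 ⇒ Juniper
Juniper: Thorn=3, North=20, Ivy=31 ⇒ Thorn
Thorn: North=23, Ivy=29 ⇒ North
North: Ivy=14 ⇒ Ivy
NN route Oak → Hadley → Juniper → Thorn → North → Ivy → Oak costs 74.
Optimal: Oak → Hadley → Juniper → Thorn → Ivy → North → Oak costs 66 (by enumerating all 60 distinct tours).
Excess = 74 − 66 = 8.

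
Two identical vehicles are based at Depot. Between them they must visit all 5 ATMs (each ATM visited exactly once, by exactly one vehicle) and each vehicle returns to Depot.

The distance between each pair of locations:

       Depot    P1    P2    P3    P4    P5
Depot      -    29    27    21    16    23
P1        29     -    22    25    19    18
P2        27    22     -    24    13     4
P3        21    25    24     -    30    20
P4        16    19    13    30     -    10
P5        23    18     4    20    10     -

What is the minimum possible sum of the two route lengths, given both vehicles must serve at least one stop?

Check every non-empty split of the stops between the two vehicles; for each half take its own optimal tour:
  {P1} + {P2, P3, P4, P5}: 58 + 74 = 132
  {P2} + {P1, P3, P4, P5}: 54 + 90 = 144
  {P1, P2} + {P3, P4, P5}: 78 + 67 = 145
  {P3} + {P1, P2, P4, P5}: 42 + 80 = 122
  {P1, P3} + {P2, P4, P5}: 75 + 56 = 131
  {P2, P3} + {P1, P4, P5}: 72 + 73 = 145
  … (15 splits in total)
Best: vehicle 1 Depot → P3 → Depot = 42; vehicle 2 Depot → P1 → P5 → P2 → P4 → Depot = 80; combined 122.

Minimum combined distance: 122.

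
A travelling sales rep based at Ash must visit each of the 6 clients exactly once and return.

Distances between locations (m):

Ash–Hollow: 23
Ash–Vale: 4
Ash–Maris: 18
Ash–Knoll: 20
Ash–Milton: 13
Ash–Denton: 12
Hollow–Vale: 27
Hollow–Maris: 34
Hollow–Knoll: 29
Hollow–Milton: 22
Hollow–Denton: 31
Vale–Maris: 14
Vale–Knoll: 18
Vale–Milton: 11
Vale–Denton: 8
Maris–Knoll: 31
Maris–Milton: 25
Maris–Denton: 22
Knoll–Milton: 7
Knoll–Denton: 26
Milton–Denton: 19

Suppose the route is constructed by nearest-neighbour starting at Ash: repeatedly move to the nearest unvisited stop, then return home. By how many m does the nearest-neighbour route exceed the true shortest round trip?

Excess over optimum: 2 m.

Ash: Vale=4, Denton=12, Milton=13, Maris=18, Knoll=20, Hollow=23 ⇒ Vale
Vale: Denton=8, Milton=11, Maris=14, Knoll=18, Hollow=27 ⇒ Denton
Denton: Milton=19, Maris=22, Knoll=26, Hollow=31 ⇒ Milton
Milton: Knoll=7, Hollow=22, Maris=25 ⇒ Knoll
Knoll: Hollow=29, Maris=31 ⇒ Hollow
Hollow: Maris=34 ⇒ Maris
NN route Ash → Vale → Denton → Milton → Knoll → Hollow → Maris → Ash costs 119.
Optimal: Ash → Hollow → Milton → Knoll → Maris → Vale → Denton → Ash costs 117 (by enumerating all 360 distinct tours).
Excess = 119 − 117 = 2.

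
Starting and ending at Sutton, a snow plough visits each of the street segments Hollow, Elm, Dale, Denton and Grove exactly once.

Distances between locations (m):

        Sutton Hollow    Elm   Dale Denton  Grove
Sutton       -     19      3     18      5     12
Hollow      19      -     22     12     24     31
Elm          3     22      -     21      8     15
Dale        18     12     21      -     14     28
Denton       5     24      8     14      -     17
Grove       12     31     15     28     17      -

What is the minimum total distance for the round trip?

There are 60 distinct closed tours to check (reversals are equivalent).
Sutton→Hollow→Elm→Dale→Denton→Grove→Sutton: 19+22+21+14+17+12 = 105
Sutton→Hollow→Elm→Dale→Grove→Denton→Sutton: 19+22+21+28+17+5 = 112
Sutton→Hollow→Elm→Denton→Dale→Grove→Sutton: 19+22+8+14+28+12 = 103
Sutton→Hollow→Elm→Denton→Grove→Dale→Sutton: 19+22+8+17+28+18 = 112
Sutton→Hollow→Elm→Grove→Dale→Denton→Sutton: 19+22+15+28+14+5 = 103
Sutton→Hollow→Elm→Grove→Denton→Dale→Sutton: 19+22+15+17+14+18 = 105
Sutton→Hollow→Dale→Elm→Denton→Grove→Sutton: 19+12+21+8+17+12 = 89
Sutton→Hollow→Dale→Elm→Grove→Denton→Sutton: 19+12+21+15+17+5 = 89
Sutton→Hollow→Dale→Denton→Elm→Grove→Sutton: 19+12+14+8+15+12 = 80
Sutton→Hollow→Dale→Denton→Grove→Elm→Sutton: 19+12+14+17+15+3 = 80
Sutton→Hollow→Dale→Grove→Elm→Denton→Sutton: 19+12+28+15+8+5 = 87
Sutton→Hollow→Dale→Grove→Denton→Elm→Sutton: 19+12+28+17+8+3 = 87
Sutton→Hollow→Denton→Elm→Dale→Grove→Sutton: 19+24+8+21+28+12 = 112
Sutton→Hollow→Denton→Elm→Grove→Dale→Sutton: 19+24+8+15+28+18 = 112
… (46 more)
The minimum is 80.
One optimal route: Sutton → Hollow → Dale → Denton → Elm → Grove → Sutton (or its reverse).

Minimum total distance: 80 m.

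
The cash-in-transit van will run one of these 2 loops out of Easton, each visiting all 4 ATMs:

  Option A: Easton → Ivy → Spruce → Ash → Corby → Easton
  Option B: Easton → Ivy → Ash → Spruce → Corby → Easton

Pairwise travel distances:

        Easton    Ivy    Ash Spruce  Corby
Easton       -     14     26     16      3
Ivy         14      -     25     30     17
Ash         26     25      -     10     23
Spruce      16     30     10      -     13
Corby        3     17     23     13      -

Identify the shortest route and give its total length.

Shortest is Option B, total 65.

Option A: 14 + 30 + 10 + 23 + 3 = 80
Option B: 14 + 25 + 10 + 13 + 3 = 65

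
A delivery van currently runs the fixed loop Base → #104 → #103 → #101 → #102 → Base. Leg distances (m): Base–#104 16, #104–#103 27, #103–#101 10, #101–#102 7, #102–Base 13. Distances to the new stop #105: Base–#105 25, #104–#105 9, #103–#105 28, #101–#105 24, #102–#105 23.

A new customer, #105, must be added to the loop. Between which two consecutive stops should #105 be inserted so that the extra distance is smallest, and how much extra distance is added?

Insertion cost between consecutive stops i–j is d(i,#105) + d(#105,j) − d(i,j):
  between Base and #104: 25 + 9 − 16 = 18
  between #104 and #103: 9 + 28 − 27 = 10
  between #103 and #101: 28 + 24 − 10 = 42
  between #101 and #102: 24 + 23 − 7 = 40
  between #102 and Base: 23 + 25 − 13 = 35
Cheapest insertion is between #104 and #103, adding 10.
New total = 73 + 10 = 83.

Minimum extra distance: 10 m, inserting #105 between #104 and #103.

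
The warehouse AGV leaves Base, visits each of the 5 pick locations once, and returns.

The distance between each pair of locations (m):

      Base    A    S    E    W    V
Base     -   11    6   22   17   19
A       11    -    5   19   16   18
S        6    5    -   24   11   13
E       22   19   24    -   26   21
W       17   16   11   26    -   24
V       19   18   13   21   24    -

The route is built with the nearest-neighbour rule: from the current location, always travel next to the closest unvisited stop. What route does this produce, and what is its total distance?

94 m along Base → S → A → W → V → E → Base.

Base → [S:6 / A:11 / W:17 / V:19 / E:22] → S (6)
S → [A:5 / W:11 / V:13 / E:24] → A (5)
A → [W:16 / V:18 / E:19] → W (16)
W → [V:24 / E:26] → V (24)
V → [E:21] → E (21)
Return E→Base: 22.
Total = 6 + 5 + 16 + 24 + 21 + 22 = 94.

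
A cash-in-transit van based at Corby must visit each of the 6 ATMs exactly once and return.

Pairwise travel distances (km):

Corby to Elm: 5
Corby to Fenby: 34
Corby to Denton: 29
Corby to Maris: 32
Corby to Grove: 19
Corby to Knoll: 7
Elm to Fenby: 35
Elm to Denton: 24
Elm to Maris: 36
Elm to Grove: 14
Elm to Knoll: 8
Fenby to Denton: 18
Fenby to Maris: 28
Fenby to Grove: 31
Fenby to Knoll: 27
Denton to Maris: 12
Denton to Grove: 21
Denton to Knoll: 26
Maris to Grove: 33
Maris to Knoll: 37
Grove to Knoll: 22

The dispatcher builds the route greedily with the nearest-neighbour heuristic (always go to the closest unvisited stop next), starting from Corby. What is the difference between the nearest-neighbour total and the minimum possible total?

Corby: Elm=5, Knoll=7, Grove=19, Denton=29, Maris=32, Fenby=34 ⇒ Elm
Elm: Knoll=8, Grove=14, Denton=24, Fenby=35, Maris=36 ⇒ Knoll
Knoll: Grove=22, Denton=26, Fenby=27, Maris=37 ⇒ Grove
Grove: Denton=21, Fenby=31, Maris=33 ⇒ Denton
Denton: Maris=12, Fenby=18 ⇒ Maris
Maris: Fenby=28 ⇒ Fenby
NN route Corby → Elm → Knoll → Grove → Denton → Maris → Fenby → Corby costs 130.
Optimal: Corby → Elm → Grove → Denton → Maris → Fenby → Knoll → Corby costs 114 (by enumerating all 360 distinct tours).
Excess = 130 − 114 = 16.

The nearest-neighbour route is 16 km longer than optimal.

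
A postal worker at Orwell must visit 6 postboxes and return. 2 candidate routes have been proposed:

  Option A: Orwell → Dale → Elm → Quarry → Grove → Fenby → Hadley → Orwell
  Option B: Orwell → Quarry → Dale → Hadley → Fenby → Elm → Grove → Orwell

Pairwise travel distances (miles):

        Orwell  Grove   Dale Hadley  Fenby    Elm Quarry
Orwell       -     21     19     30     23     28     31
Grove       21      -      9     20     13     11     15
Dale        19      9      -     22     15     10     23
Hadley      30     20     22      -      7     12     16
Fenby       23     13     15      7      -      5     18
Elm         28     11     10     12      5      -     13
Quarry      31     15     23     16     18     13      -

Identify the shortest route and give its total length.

107 miles — Option A is the shortest.

Option A: 19 + 10 + 13 + 15 + 13 + 7 + 30 = 107
Option B: 31 + 23 + 22 + 7 + 5 + 11 + 21 = 120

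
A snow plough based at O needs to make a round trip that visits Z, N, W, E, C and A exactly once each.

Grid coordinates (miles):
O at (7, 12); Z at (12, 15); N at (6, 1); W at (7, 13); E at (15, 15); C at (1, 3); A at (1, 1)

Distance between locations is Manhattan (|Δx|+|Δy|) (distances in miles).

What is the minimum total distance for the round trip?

Shortest round trip = 56 miles.

There are 360 distinct closed tours to check (reversals are equivalent).
O → Z → N → W → E → C → A → O: 8+20+13+10+26+2+17 = 96
O → Z → N → W → E → A → C → O: 8+20+13+10+28+2+15 = 96
O → Z → N → W → C → E → A → O: 8+20+13+16+26+28+17 = 128
O → Z → N → W → C → A → E → O: 8+20+13+16+2+28+11 = 98
O → Z → N → W → A → E → C → O: 8+20+13+18+28+26+15 = 128
O → Z → N → W → A → C → E → O: 8+20+13+18+2+26+11 = 98
O → Z → N → E → W → C → A → O: 8+20+23+10+16+2+17 = 96
O → Z → N → E → W → A → C → O: 8+20+23+10+18+2+15 = 96
… (352 more)
O → Z → E → W → N → A → C → O: 8+3+10+13+5+2+15 = 56  ← best
The minimum is 56.
One optimal route: O → Z → E → W → N → A → C → O (or its reverse).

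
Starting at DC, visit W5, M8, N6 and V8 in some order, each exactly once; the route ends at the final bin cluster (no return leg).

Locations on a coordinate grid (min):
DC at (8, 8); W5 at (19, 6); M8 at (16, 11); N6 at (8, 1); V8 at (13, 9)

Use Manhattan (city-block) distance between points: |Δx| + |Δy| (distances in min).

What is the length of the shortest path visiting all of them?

There are 4! = 24 possible orderings.
DC → W5 → M8 → N6 → V8: 13+8+18+13 = 52
DC → W5 → M8 → V8 → N6: 13+8+5+13 = 39
DC → W5 → N6 → M8 → V8: 13+16+18+5 = 52
DC → W5 → N6 → V8 → M8: 13+16+13+5 = 47
DC → W5 → V8 → M8 → N6: 13+9+5+18 = 45
DC → W5 → V8 → N6 → M8: 13+9+13+18 = 53
DC → M8 → W5 → N6 → V8: 11+8+16+13 = 48
DC → M8 → W5 → V8 → N6: 11+8+9+13 = 41
DC → M8 → N6 → W5 → V8: 11+18+16+9 = 54
DC → M8 → N6 → V8 → W5: 11+18+13+9 = 51
DC → M8 → V8 → W5 → N6: 11+5+9+16 = 41
DC → M8 → V8 → N6 → W5: 11+5+13+16 = 45
DC → N6 → W5 → M8 → V8: 7+16+8+5 = 36
DC → N6 → W5 → V8 → M8: 7+16+9+5 = 37
… (10 more)
DC → N6 → V8 → M8 → W5: 7+13+5+8 = 33  ← best
The minimum is 33.
One shortest path: DC → N6 → V8 → M8 → W5.

Shortest open route: 33 min.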